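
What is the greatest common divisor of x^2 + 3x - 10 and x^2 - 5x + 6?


Factor each:
  x^2 + 3x - 10 = (x - 2)(x + 5)
  x^2 - 5x + 6 = (x - 2)(x - 3)
Common monic factor: x - 2


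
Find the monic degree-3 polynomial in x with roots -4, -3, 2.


p(x) = (x + 4)(x + 3)(x - 2)
Expand: x^3 + 5x^2 - 2x - 24


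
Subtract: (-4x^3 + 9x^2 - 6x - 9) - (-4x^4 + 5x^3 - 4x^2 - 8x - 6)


Distribute the minus sign:
  (-4x^3 + 9x^2 - 6x - 9)
- (-4x^4 + 5x^3 - 4x^2 - 8x - 6)
Negate second polynomial: 4x^4 - 5x^3 + 4x^2 + 8x + 6
Add: 4x^4 - 9x^3 + 13x^2 + 2x - 3


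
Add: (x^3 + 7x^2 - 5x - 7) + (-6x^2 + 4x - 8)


Align terms by degree and add:
  x^3 + 7x^2 - 5x - 7
  -6x^2 + 4x - 8
= x^3 + x^2 - x - 15


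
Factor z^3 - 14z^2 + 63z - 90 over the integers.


Try integer roots (divisors of -90). z=6: p(6)=0.
Divide out (z - 6): quotient is z^2 - 8z + 15.
Factor the quadratic: (z - 5)(z - 3)
Result: (z - 6)(z - 5)(z - 3)


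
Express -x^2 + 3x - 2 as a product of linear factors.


Roots satisfy r1 + r2 = -b/a = 3 and r1*r2 = c/a = 2.
So r1 = 2, r2 = 1.
-x^2 + 3x - 2 = -(x - r1)(x - r2) = -(x - 2)(x - 1)


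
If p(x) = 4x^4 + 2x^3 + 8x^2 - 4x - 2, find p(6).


Using direct substitution:
  4 * (6)^4 = 5184
  2 * (6)^3 = 432
  8 * (6)^2 = 288
  -4 * (6)^1 = -24
  constant: -2
Sum = 5184 + 432 + 288 - 24 - 2 = 5878


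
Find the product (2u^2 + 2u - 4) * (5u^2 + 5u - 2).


Distribute each term of the first polynomial:
  (2u^2)(5u^2 + 5u - 2) = 10u^4 + 10u^3 - 4u^2
  (2u)(5u^2 + 5u - 2) = 10u^3 + 10u^2 - 4u
  (-4)(5u^2 + 5u - 2) = -20u^2 - 20u + 8
Sum: 10u^4 + 20u^3 - 14u^2 - 24u + 8


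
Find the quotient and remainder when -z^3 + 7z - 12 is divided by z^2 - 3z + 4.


(-z^3 + 7z - 12) / (z^2 - 3z + 4)
Step 1: -z * (z^2 - 3z + 4) = -z^3 + 3z^2 - 4z; subtract.
Step 2: -3 * (z^2 - 3z + 4) = -3z^2 + 9z - 12; subtract.
Quotient: -z - 3, Remainder: 2z


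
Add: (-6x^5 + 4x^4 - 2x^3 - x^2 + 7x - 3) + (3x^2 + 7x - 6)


Align terms by degree and add:
  -6x^5 + 4x^4 - 2x^3 - x^2 + 7x - 3
+ 3x^2 + 7x - 6
= -6x^5 + 4x^4 - 2x^3 + 2x^2 + 14x - 9


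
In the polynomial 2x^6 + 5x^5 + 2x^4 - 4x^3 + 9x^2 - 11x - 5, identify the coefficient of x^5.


Read off the coefficient of x^5: 5


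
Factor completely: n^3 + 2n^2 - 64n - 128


Try integer roots (divisors of -128). n=8: p(8)=0.
Divide out (n - 8): quotient is n^2 + 10n + 16.
Factor the quadratic: (n + 2)(n + 8)
Result: (n - 8)(n + 2)(n + 8)


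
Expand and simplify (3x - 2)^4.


Expand (3x - 2)^4 by repeated multiplication:
  (3x - 2)^2 = 9x^2 - 12x + 4
  (3x - 2)^3 = 27x^3 - 54x^2 + 36x - 8
= 81x^4 - 216x^3 + 216x^2 - 96x + 16


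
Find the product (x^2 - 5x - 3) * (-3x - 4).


Distribute each term of the first polynomial:
  (x^2)(-3x - 4) = -3x^3 - 4x^2
  (-5x)(-3x - 4) = 15x^2 + 20x
  (-3)(-3x - 4) = 9x + 12
Sum: -3x^3 + 11x^2 + 29x + 12


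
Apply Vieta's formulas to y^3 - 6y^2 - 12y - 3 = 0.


Monic cubic y^3+by^2+cy+d=0: sum=-b, pairwise sum=c, product=-d.
b=-6, c=-12, d=-3
r1+r2+r3 = 6
r1r2+r1r3+r2r3 = -12
r1r2r3 = 3


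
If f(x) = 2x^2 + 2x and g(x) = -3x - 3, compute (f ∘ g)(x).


Substitute g(x) into f:
f(g(x)) = 2*(-3x - 3)^2 + 2*(-3x - 3)
(-3x - 3)^2 = 9x^2 + 18x + 9
Expand and combine: 18x^2 + 30x + 12


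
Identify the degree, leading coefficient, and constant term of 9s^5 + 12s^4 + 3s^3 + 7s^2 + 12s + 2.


Highest power of s is 5, with coefficient 9. Constant term is 2.
Degree = 5, leading coefficient = 9, constant term = 2


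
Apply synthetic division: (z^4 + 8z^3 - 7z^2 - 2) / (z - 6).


Synthetic division with c = 6. Coefficients: 1, 8, -7, 0, -2
Bring down 1.
  1 * 6 = 6; 6 + 8 = 14
  14 * 6 = 84; 84 - 7 = 77
  77 * 6 = 462; 462 + 0 = 462
  462 * 6 = 2772; 2772 - 2 = 2770
Quotient: z^3 + 14z^2 + 77z + 462, Remainder: 2770


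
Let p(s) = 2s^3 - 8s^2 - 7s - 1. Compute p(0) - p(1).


p(0) = -1
p(1) = -14
p(0) - p(1) = -1 + 14 = 13


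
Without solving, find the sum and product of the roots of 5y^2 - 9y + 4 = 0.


For ay^2+by+c=0: sum = -b/a, product = c/a.
a=5, b=-9, c=4
Sum = -(-9)/5 = 9/5
Product = (4)/5 = 4/5


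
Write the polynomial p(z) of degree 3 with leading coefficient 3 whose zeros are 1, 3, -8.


p(z) = 3(z - 1)(z - 3)(z + 8)
Expand: 3z^3 + 12z^2 - 87z + 72


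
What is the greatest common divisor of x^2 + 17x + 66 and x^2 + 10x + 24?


Factor each:
  x^2 + 17x + 66 = (x + 6)(x + 11)
  x^2 + 10x + 24 = (x + 6)(x + 4)
Common monic factor: x + 6


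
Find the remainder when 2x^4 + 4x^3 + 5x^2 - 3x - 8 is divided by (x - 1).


By the Remainder Theorem, the remainder equals p(1):
  2*(1)^4 = 2
  4*(1)^3 = 4
  5*(1)^2 = 5
  -3*(1)^1 = -3
  constant: -8
Sum: 2 + 4 + 5 - 3 - 8 = 0


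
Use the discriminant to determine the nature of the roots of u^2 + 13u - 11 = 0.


D = b^2 - 4ac = (13)^2 - 4(1)(-11) = 169 + 44 = 213
Since D > 0: two distinct irrational roots


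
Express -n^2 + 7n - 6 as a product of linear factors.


Roots satisfy r1 + r2 = -b/a = 7 and r1*r2 = c/a = 6.
So r1 = 6, r2 = 1.
-n^2 + 7n - 6 = -(n - r1)(n - r2) = -(n - 6)(n - 1)


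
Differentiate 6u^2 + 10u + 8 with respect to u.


Apply the power rule term by term:
  d/du(6u^2) = 12u
  d/du(10u) = 10
  d/du(8) = 0
p'(u) = 12u + 10


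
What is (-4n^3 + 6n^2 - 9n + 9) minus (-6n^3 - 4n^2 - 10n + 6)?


Distribute the minus sign:
  (-4n^3 + 6n^2 - 9n + 9)
- (-6n^3 - 4n^2 - 10n + 6)
Negate second polynomial: 6n^3 + 4n^2 + 10n - 6
Add: 2n^3 + 10n^2 + n + 3


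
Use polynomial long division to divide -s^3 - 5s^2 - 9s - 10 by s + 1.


(-s^3 - 5s^2 - 9s - 10) / (s + 1)
Step 1: -s^2 * (s + 1) = -s^3 - s^2; subtract.
Step 2: -4s * (s + 1) = -4s^2 - 4s; subtract.
Step 3: -5 * (s + 1) = -5s - 5; subtract.
Quotient: -s^2 - 4s - 5, Remainder: -5


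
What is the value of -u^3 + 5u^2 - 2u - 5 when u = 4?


Using direct substitution:
  -1 * (4)^3 = -64
  5 * (4)^2 = 80
  -2 * (4)^1 = -8
  constant: -5
Sum = -64 + 80 - 8 - 5 = 3


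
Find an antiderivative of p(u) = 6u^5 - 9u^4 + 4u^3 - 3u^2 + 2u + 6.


Reverse power rule on each term:
  ∫ 6u^5 du = u^6
  ∫ -9u^4 du = -(9/5)u^5
  ∫ 4u^3 du = u^4
  ∫ -3u^2 du = -u^3
  ∫ 2u du = u^2
  ∫ 6 du = 6u
F(u) = u^6 - (9/5)u^5 + u^4 - u^3 + u^2 + 6u + C


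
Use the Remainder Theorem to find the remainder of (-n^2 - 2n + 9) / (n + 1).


By the Remainder Theorem, the remainder equals p(-1):
  -1*(-1)^2 = -1
  -2*(-1)^1 = 2
  constant: 9
Sum: -1 + 2 + 9 = 10


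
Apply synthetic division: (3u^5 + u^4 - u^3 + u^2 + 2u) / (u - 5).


Synthetic division with c = 5. Coefficients: 3, 1, -1, 1, 2, 0
Bring down 3.
  3 * 5 = 15; 15 + 1 = 16
  16 * 5 = 80; 80 - 1 = 79
  79 * 5 = 395; 395 + 1 = 396
  396 * 5 = 1980; 1980 + 2 = 1982
  1982 * 5 = 9910; 9910 + 0 = 9910
Quotient: 3u^4 + 16u^3 + 79u^2 + 396u + 1982, Remainder: 9910


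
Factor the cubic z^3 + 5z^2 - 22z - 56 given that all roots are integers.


Try integer roots (divisors of -56). z=4: p(4)=0.
Divide out (z - 4): quotient is z^2 + 9z + 14.
Factor the quadratic: (z + 2)(z + 7)
Result: (z - 4)(z + 2)(z + 7)


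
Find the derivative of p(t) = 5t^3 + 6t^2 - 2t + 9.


Apply the power rule term by term:
  d/dt(5t^3) = 15t^2
  d/dt(6t^2) = 12t
  d/dt(-2t) = -2
  d/dt(9) = 0
p'(t) = 15t^2 + 12t - 2


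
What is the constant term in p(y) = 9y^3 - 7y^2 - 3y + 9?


Read off the constant term: 9


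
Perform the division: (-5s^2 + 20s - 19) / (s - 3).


(-5s^2 + 20s - 19) / (s - 3)
Step 1: -5s * (s - 3) = -5s^2 + 15s; subtract.
Step 2: 5 * (s - 3) = 5s - 15; subtract.
Quotient: -5s + 5, Remainder: -4


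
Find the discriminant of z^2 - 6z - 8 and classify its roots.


D = b^2 - 4ac = (-6)^2 - 4(1)(-8) = 36 + 32 = 68
Since D > 0: two distinct irrational roots


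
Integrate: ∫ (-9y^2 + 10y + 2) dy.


Reverse power rule on each term:
  ∫ -9y^2 dy = -3y^3
  ∫ 10y dy = 5y^2
  ∫ 2 dy = 2y
F(y) = -3y^3 + 5y^2 + 2y + C


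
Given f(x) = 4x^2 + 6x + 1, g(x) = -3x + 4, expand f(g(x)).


Substitute g(x) into f:
f(g(x)) = 4*(-3x + 4)^2 + 6*(-3x + 4) + 1
(-3x + 4)^2 = 9x^2 - 24x + 16
Expand and combine: 36x^2 - 114x + 89


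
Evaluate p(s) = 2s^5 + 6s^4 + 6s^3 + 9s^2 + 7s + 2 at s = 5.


Using direct substitution:
  2 * (5)^5 = 6250
  6 * (5)^4 = 3750
  6 * (5)^3 = 750
  9 * (5)^2 = 225
  7 * (5)^1 = 35
  constant: 2
Sum = 6250 + 3750 + 750 + 225 + 35 + 2 = 11012


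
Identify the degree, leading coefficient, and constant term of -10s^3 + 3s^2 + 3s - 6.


Highest power of s is 3, with coefficient -10. Constant term is -6.
Degree = 3, leading coefficient = -10, constant term = -6


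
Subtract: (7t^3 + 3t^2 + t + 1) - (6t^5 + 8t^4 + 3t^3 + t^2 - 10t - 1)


Distribute the minus sign:
  (7t^3 + 3t^2 + t + 1)
- (6t^5 + 8t^4 + 3t^3 + t^2 - 10t - 1)
Negate second polynomial: -6t^5 - 8t^4 - 3t^3 - t^2 + 10t + 1
Add: -6t^5 - 8t^4 + 4t^3 + 2t^2 + 11t + 2


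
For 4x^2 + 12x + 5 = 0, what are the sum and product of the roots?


For ax^2+bx+c=0: sum = -b/a, product = c/a.
a=4, b=12, c=5
Sum = -(12)/4 = -3
Product = (5)/4 = 5/4


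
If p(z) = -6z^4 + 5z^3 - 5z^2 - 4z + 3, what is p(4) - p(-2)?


p(4) = -1309
p(-2) = -145
p(4) - p(-2) = -1309 + 145 = -1164


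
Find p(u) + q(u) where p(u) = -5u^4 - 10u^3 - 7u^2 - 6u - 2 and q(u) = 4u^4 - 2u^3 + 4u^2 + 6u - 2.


Align terms by degree and add:
  -5u^4 - 10u^3 - 7u^2 - 6u - 2
+ 4u^4 - 2u^3 + 4u^2 + 6u - 2
= -u^4 - 12u^3 - 3u^2 - 4


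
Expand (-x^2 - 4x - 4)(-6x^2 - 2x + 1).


Distribute each term of the first polynomial:
  (-x^2)(-6x^2 - 2x + 1) = 6x^4 + 2x^3 - x^2
  (-4x)(-6x^2 - 2x + 1) = 24x^3 + 8x^2 - 4x
  (-4)(-6x^2 - 2x + 1) = 24x^2 + 8x - 4
Sum: 6x^4 + 26x^3 + 31x^2 + 4x - 4


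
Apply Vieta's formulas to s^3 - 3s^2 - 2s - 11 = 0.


Monic cubic s^3+bs^2+cs+d=0: sum=-b, pairwise sum=c, product=-d.
b=-3, c=-2, d=-11
r1+r2+r3 = 3
r1r2+r1r3+r2r3 = -2
r1r2r3 = 11


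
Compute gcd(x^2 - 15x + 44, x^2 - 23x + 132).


Factor each:
  x^2 - 15x + 44 = (x - 11)(x - 4)
  x^2 - 23x + 132 = (x - 11)(x - 12)
Common monic factor: x - 11


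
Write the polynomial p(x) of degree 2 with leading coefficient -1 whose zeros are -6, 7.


p(x) = -(x + 6)(x - 7)
Expand: -x^2 + x + 42


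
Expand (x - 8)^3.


Expand (x - 8)^3 by repeated multiplication:
  (x - 8)^2 = x^2 - 16x + 64
= x^3 - 24x^2 + 192x - 512


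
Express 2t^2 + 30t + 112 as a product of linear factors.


Roots satisfy r1 + r2 = -b/a = -15 and r1*r2 = c/a = 56.
So r1 = -8, r2 = -7.
2t^2 + 30t + 112 = 2(t - r1)(t - r2) = 2(t + 8)(t + 7)


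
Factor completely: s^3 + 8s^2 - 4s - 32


Try integer roots (divisors of -32). s=2: p(2)=0.
Divide out (s - 2): quotient is s^2 + 10s + 16.
Factor the quadratic: (s + 8)(s + 2)
Result: (s - 2)(s + 8)(s + 2)


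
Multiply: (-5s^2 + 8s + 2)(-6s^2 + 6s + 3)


Distribute each term of the first polynomial:
  (-5s^2)(-6s^2 + 6s + 3) = 30s^4 - 30s^3 - 15s^2
  (8s)(-6s^2 + 6s + 3) = -48s^3 + 48s^2 + 24s
  (2)(-6s^2 + 6s + 3) = -12s^2 + 12s + 6
Sum: 30s^4 - 78s^3 + 21s^2 + 36s + 6


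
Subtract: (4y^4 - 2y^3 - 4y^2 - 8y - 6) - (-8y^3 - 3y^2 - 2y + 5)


Distribute the minus sign:
  (4y^4 - 2y^3 - 4y^2 - 8y - 6)
- (-8y^3 - 3y^2 - 2y + 5)
Negate second polynomial: 8y^3 + 3y^2 + 2y - 5
Add: 4y^4 + 6y^3 - y^2 - 6y - 11


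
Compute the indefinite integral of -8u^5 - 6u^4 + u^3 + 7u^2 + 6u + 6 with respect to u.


Reverse power rule on each term:
  ∫ -8u^5 du = -(4/3)u^6
  ∫ -6u^4 du = -(6/5)u^5
  ∫ u^3 du = (1/4)u^4
  ∫ 7u^2 du = (7/3)u^3
  ∫ 6u du = 3u^2
  ∫ 6 du = 6u
F(u) = -(4/3)u^6 - (6/5)u^5 + (1/4)u^4 + (7/3)u^3 + 3u^2 + 6u + C


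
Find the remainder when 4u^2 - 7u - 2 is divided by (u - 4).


By the Remainder Theorem, the remainder equals p(4):
  4*(4)^2 = 64
  -7*(4)^1 = -28
  constant: -2
Sum: 64 - 28 - 2 = 34


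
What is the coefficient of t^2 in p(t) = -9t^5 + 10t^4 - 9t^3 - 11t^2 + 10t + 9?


Read off the coefficient of t^2: -11


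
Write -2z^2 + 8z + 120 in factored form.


Roots satisfy r1 + r2 = -b/a = 4 and r1*r2 = c/a = -60.
So r1 = -6, r2 = 10.
-2z^2 + 8z + 120 = -2(z - r1)(z - r2) = -2(z + 6)(z - 10)


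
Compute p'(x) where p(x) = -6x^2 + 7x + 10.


Apply the power rule term by term:
  d/dx(-6x^2) = -12x
  d/dx(7x) = 7
  d/dx(10) = 0
p'(x) = -12x + 7


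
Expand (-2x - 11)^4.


Expand (-2x - 11)^4 by repeated multiplication:
  (-2x - 11)^2 = 4x^2 + 44x + 121
  (-2x - 11)^3 = -8x^3 - 132x^2 - 726x - 1331
= 16x^4 + 352x^3 + 2904x^2 + 10648x + 14641


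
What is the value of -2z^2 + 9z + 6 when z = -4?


Using direct substitution:
  -2 * (-4)^2 = -32
  9 * (-4)^1 = -36
  constant: 6
Sum = -32 - 36 + 6 = -62


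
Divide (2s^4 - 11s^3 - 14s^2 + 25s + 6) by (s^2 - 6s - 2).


(2s^4 - 11s^3 - 14s^2 + 25s + 6) / (s^2 - 6s - 2)
Step 1: 2s^2 * (s^2 - 6s - 2) = 2s^4 - 12s^3 - 4s^2; subtract.
Step 2: s * (s^2 - 6s - 2) = s^3 - 6s^2 - 2s; subtract.
Step 3: -4 * (s^2 - 6s - 2) = -4s^2 + 24s + 8; subtract.
Quotient: 2s^2 + s - 4, Remainder: 3s - 2


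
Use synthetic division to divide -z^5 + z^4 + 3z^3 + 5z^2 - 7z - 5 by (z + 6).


Synthetic division with c = -6. Coefficients: -1, 1, 3, 5, -7, -5
Bring down -1.
  -1 * -6 = 6; 6 + 1 = 7
  7 * -6 = -42; -42 + 3 = -39
  -39 * -6 = 234; 234 + 5 = 239
  239 * -6 = -1434; -1434 - 7 = -1441
  -1441 * -6 = 8646; 8646 - 5 = 8641
Quotient: -z^4 + 7z^3 - 39z^2 + 239z - 1441, Remainder: 8641


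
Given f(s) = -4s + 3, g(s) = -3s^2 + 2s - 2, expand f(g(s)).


Substitute g(s) into f:
f(g(s)) = -4*(-3s^2 + 2s - 2) + 3
Expand and combine: 12s^2 - 8s + 11


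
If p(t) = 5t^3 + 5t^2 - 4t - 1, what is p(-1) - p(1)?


p(-1) = 3
p(1) = 5
p(-1) - p(1) = 3 - 5 = -2


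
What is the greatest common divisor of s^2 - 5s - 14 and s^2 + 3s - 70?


Factor each:
  s^2 - 5s - 14 = (s - 7)(s + 2)
  s^2 + 3s - 70 = (s - 7)(s + 10)
Common monic factor: s - 7


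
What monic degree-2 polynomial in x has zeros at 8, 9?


p(x) = (x - 8)(x - 9)
Expand: x^2 - 17x + 72


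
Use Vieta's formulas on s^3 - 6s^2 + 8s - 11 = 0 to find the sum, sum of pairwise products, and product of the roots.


Monic cubic s^3+bs^2+cs+d=0: sum=-b, pairwise sum=c, product=-d.
b=-6, c=8, d=-11
r1+r2+r3 = 6
r1r2+r1r3+r2r3 = 8
r1r2r3 = 11


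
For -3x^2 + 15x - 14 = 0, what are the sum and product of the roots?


For ax^2+bx+c=0: sum = -b/a, product = c/a.
a=-3, b=15, c=-14
Sum = -(15)/-3 = 5
Product = (-14)/-3 = 14/3


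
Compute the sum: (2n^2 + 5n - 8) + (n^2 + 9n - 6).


Align terms by degree and add:
  2n^2 + 5n - 8
+ n^2 + 9n - 6
= 3n^2 + 14n - 14


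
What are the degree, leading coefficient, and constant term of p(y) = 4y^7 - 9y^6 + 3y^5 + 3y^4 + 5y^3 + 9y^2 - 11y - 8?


Highest power of y is 7, with coefficient 4. Constant term is -8.
Degree = 7, leading coefficient = 4, constant term = -8


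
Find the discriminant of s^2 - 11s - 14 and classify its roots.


D = b^2 - 4ac = (-11)^2 - 4(1)(-14) = 121 + 56 = 177
Since D > 0: two distinct irrational roots


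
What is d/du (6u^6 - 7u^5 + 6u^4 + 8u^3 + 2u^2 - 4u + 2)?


Apply the power rule term by term:
  d/du(6u^6) = 36u^5
  d/du(-7u^5) = -35u^4
  d/du(6u^4) = 24u^3
  d/du(8u^3) = 24u^2
  d/du(2u^2) = 4u
  d/du(-4u) = -4
  d/du(2) = 0
p'(u) = 36u^5 - 35u^4 + 24u^3 + 24u^2 + 4u - 4


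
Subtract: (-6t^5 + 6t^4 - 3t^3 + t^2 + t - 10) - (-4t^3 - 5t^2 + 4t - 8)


Distribute the minus sign:
  (-6t^5 + 6t^4 - 3t^3 + t^2 + t - 10)
- (-4t^3 - 5t^2 + 4t - 8)
Negate second polynomial: 4t^3 + 5t^2 - 4t + 8
Add: -6t^5 + 6t^4 + t^3 + 6t^2 - 3t - 2


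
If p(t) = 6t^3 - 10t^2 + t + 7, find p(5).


Using direct substitution:
  6 * (5)^3 = 750
  -10 * (5)^2 = -250
  1 * (5)^1 = 5
  constant: 7
Sum = 750 - 250 + 5 + 7 = 512


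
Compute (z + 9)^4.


Expand (z + 9)^4 by repeated multiplication:
  (z + 9)^2 = z^2 + 18z + 81
  (z + 9)^3 = z^3 + 27z^2 + 243z + 729
= z^4 + 36z^3 + 486z^2 + 2916z + 6561


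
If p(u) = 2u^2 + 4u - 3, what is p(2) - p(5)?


p(2) = 13
p(5) = 67
p(2) - p(5) = 13 - 67 = -54


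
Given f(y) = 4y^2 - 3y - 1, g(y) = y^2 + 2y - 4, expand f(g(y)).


Substitute g(y) into f:
f(g(y)) = 4*(y^2 + 2y - 4)^2 + (-3)*(y^2 + 2y - 4) + (-1)
(y^2 + 2y - 4)^2 = y^4 + 4y^3 - 4y^2 - 16y + 16
Expand and combine: 4y^4 + 16y^3 - 19y^2 - 70y + 75


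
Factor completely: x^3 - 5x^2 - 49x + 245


Try integer roots (divisors of 245). x=-7: p(-7)=0.
Divide out (x + 7): quotient is x^2 - 12x + 35.
Factor the quadratic: (x - 7)(x - 5)
Result: (x + 7)(x - 7)(x - 5)


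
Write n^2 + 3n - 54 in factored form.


Roots satisfy r1 + r2 = -b/a = -3 and r1*r2 = c/a = -54.
So r1 = -9, r2 = 6.
n^2 + 3n - 54 = (n - r1)(n - r2) = (n + 9)(n - 6)


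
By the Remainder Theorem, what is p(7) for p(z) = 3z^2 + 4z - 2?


By the Remainder Theorem, the remainder equals p(7):
  3*(7)^2 = 147
  4*(7)^1 = 28
  constant: -2
Sum: 147 + 28 - 2 = 173


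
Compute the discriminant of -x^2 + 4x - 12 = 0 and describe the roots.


D = b^2 - 4ac = (4)^2 - 4(-1)(-12) = 16 - 48 = -32
Since D < 0: two complex conjugate roots (no real roots)


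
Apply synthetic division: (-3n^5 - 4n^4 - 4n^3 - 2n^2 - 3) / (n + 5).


Synthetic division with c = -5. Coefficients: -3, -4, -4, -2, 0, -3
Bring down -3.
  -3 * -5 = 15; 15 - 4 = 11
  11 * -5 = -55; -55 - 4 = -59
  -59 * -5 = 295; 295 - 2 = 293
  293 * -5 = -1465; -1465 + 0 = -1465
  -1465 * -5 = 7325; 7325 - 3 = 7322
Quotient: -3n^4 + 11n^3 - 59n^2 + 293n - 1465, Remainder: 7322


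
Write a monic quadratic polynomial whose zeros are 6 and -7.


p(z) = (z - 6)(z + 7)
Expand: z^2 + z - 42


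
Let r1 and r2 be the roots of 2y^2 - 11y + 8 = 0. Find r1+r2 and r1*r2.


For ay^2+by+c=0: sum = -b/a, product = c/a.
a=2, b=-11, c=8
Sum = -(-11)/2 = 11/2
Product = (8)/2 = 4


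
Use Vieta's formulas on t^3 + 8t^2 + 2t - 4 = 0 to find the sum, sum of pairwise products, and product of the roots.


Monic cubic t^3+bt^2+ct+d=0: sum=-b, pairwise sum=c, product=-d.
b=8, c=2, d=-4
r1+r2+r3 = -8
r1r2+r1r3+r2r3 = 2
r1r2r3 = 4


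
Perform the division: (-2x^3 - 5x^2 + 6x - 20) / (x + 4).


(-2x^3 - 5x^2 + 6x - 20) / (x + 4)
Step 1: -2x^2 * (x + 4) = -2x^3 - 8x^2; subtract.
Step 2: 3x * (x + 4) = 3x^2 + 12x; subtract.
Step 3: -6 * (x + 4) = -6x - 24; subtract.
Quotient: -2x^2 + 3x - 6, Remainder: 4


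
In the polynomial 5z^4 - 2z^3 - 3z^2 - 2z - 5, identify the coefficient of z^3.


Read off the coefficient of z^3: -2


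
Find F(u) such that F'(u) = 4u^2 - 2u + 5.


Reverse power rule on each term:
  ∫ 4u^2 du = (4/3)u^3
  ∫ -2u du = -u^2
  ∫ 5 du = 5u
F(u) = (4/3)u^3 - u^2 + 5u + C


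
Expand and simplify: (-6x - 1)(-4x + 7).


Distribute each term of the first polynomial:
  (-6x)(-4x + 7) = 24x^2 - 42x
  (-1)(-4x + 7) = 4x - 7
Sum: 24x^2 - 38x - 7


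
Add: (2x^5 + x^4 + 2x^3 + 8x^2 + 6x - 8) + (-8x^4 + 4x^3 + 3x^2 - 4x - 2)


Align terms by degree and add:
  2x^5 + x^4 + 2x^3 + 8x^2 + 6x - 8
  -8x^4 + 4x^3 + 3x^2 - 4x - 2
= 2x^5 - 7x^4 + 6x^3 + 11x^2 + 2x - 10


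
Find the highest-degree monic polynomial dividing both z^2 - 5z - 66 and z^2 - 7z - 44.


Factor each:
  z^2 - 5z - 66 = (z - 11)(z + 6)
  z^2 - 7z - 44 = (z - 11)(z + 4)
Common monic factor: z - 11


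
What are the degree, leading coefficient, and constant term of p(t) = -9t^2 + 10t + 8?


Highest power of t is 2, with coefficient -9. Constant term is 8.
Degree = 2, leading coefficient = -9, constant term = 8


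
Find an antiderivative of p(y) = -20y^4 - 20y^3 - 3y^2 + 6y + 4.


Reverse power rule on each term:
  ∫ -20y^4 dy = -4y^5
  ∫ -20y^3 dy = -5y^4
  ∫ -3y^2 dy = -y^3
  ∫ 6y dy = 3y^2
  ∫ 4 dy = 4y
F(y) = -4y^5 - 5y^4 - y^3 + 3y^2 + 4y + C


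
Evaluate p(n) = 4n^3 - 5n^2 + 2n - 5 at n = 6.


Using direct substitution:
  4 * (6)^3 = 864
  -5 * (6)^2 = -180
  2 * (6)^1 = 12
  constant: -5
Sum = 864 - 180 + 12 - 5 = 691


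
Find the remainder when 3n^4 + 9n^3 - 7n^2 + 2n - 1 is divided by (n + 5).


By the Remainder Theorem, the remainder equals p(-5):
  3*(-5)^4 = 1875
  9*(-5)^3 = -1125
  -7*(-5)^2 = -175
  2*(-5)^1 = -10
  constant: -1
Sum: 1875 - 1125 - 175 - 10 - 1 = 564


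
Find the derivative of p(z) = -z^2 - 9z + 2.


Apply the power rule term by term:
  d/dz(-z^2) = -2z
  d/dz(-9z) = -9
  d/dz(2) = 0
p'(z) = -2z - 9


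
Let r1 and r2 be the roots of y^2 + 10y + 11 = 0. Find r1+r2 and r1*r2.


For ay^2+by+c=0: sum = -b/a, product = c/a.
a=1, b=10, c=11
Sum = -(10)/1 = -10
Product = (11)/1 = 11


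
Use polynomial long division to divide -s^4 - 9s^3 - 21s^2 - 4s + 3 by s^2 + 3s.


(-s^4 - 9s^3 - 21s^2 - 4s + 3) / (s^2 + 3s)
Step 1: -s^2 * (s^2 + 3s) = -s^4 - 3s^3; subtract.
Step 2: -6s * (s^2 + 3s) = -6s^3 - 18s^2; subtract.
Step 3: -3 * (s^2 + 3s) = -3s^2 - 9s; subtract.
Quotient: -s^2 - 6s - 3, Remainder: 5s + 3


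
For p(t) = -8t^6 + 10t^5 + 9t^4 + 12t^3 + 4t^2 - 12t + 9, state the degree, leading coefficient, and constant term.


Highest power of t is 6, with coefficient -8. Constant term is 9.
Degree = 6, leading coefficient = -8, constant term = 9


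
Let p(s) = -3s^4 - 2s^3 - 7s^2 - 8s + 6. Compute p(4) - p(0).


p(4) = -1034
p(0) = 6
p(4) - p(0) = -1034 - 6 = -1040


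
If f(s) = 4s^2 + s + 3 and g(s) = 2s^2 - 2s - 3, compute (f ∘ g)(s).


Substitute g(s) into f:
f(g(s)) = 4*(2s^2 - 2s - 3)^2 + 1*(2s^2 - 2s - 3) + 3
(2s^2 - 2s - 3)^2 = 4s^4 - 8s^3 - 8s^2 + 12s + 9
Expand and combine: 16s^4 - 32s^3 - 30s^2 + 46s + 36


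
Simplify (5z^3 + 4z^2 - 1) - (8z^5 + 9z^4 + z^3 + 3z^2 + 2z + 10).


Distribute the minus sign:
  (5z^3 + 4z^2 - 1)
- (8z^5 + 9z^4 + z^3 + 3z^2 + 2z + 10)
Negate second polynomial: -8z^5 - 9z^4 - z^3 - 3z^2 - 2z - 10
Add: -8z^5 - 9z^4 + 4z^3 + z^2 - 2z - 11


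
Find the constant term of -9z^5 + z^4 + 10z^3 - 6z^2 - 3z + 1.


Read off the constant term: 1


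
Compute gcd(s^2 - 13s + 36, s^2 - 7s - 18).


Factor each:
  s^2 - 13s + 36 = (s - 9)(s - 4)
  s^2 - 7s - 18 = (s - 9)(s + 2)
Common monic factor: s - 9


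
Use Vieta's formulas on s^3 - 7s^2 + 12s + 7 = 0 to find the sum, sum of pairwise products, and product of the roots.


Monic cubic s^3+bs^2+cs+d=0: sum=-b, pairwise sum=c, product=-d.
b=-7, c=12, d=7
r1+r2+r3 = 7
r1r2+r1r3+r2r3 = 12
r1r2r3 = -7


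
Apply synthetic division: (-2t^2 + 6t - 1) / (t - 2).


Synthetic division with c = 2. Coefficients: -2, 6, -1
Bring down -2.
  -2 * 2 = -4; -4 + 6 = 2
  2 * 2 = 4; 4 - 1 = 3
Quotient: -2t + 2, Remainder: 3


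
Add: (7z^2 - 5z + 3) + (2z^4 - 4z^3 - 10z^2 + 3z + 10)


Align terms by degree and add:
  7z^2 - 5z + 3
+ 2z^4 - 4z^3 - 10z^2 + 3z + 10
= 2z^4 - 4z^3 - 3z^2 - 2z + 13


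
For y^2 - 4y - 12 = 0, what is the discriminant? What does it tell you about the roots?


D = b^2 - 4ac = (-4)^2 - 4(1)(-12) = 16 + 48 = 64
Since D > 0: two distinct rational roots


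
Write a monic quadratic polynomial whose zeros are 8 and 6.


p(x) = (x - 8)(x - 6)
Expand: x^2 - 14x + 48


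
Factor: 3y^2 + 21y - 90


Roots satisfy r1 + r2 = -b/a = -7 and r1*r2 = c/a = -30.
So r1 = -10, r2 = 3.
3y^2 + 21y - 90 = 3(y - r1)(y - r2) = 3(y + 10)(y - 3)


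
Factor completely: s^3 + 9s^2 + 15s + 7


Try integer roots (divisors of 7). s=-1: p(-1)=0.
Divide out (s + 1): quotient is s^2 + 8s + 7.
Factor the quadratic: (s + 1)(s + 7)
Result: (s + 1)(s + 1)(s + 7)


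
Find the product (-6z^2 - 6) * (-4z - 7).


Distribute each term of the first polynomial:
  (-6z^2)(-4z - 7) = 24z^3 + 42z^2
  (-6)(-4z - 7) = 24z + 42
Sum: 24z^3 + 42z^2 + 24z + 42


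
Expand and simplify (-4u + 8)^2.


Expand (-4u + 8)^2 by repeated multiplication:
= 16u^2 - 64u + 64


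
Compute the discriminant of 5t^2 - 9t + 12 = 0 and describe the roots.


D = b^2 - 4ac = (-9)^2 - 4(5)(12) = 81 - 240 = -159
Since D < 0: two complex conjugate roots (no real roots)


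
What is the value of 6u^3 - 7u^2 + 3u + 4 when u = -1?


Using direct substitution:
  6 * (-1)^3 = -6
  -7 * (-1)^2 = -7
  3 * (-1)^1 = -3
  constant: 4
Sum = -6 - 7 - 3 + 4 = -12


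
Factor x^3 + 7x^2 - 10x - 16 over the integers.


Try integer roots (divisors of -16). x=-8: p(-8)=0.
Divide out (x + 8): quotient is x^2 - x - 2.
Factor the quadratic: (x + 1)(x - 2)
Result: (x + 8)(x + 1)(x - 2)


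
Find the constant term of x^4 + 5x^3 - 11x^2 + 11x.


Read off the constant term: 0


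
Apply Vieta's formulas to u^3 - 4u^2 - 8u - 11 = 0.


Monic cubic u^3+bu^2+cu+d=0: sum=-b, pairwise sum=c, product=-d.
b=-4, c=-8, d=-11
r1+r2+r3 = 4
r1r2+r1r3+r2r3 = -8
r1r2r3 = 11


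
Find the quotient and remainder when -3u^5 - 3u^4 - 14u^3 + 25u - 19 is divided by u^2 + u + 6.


(-3u^5 - 3u^4 - 14u^3 + 25u - 19) / (u^2 + u + 6)
Step 1: -3u^3 * (u^2 + u + 6) = -3u^5 - 3u^4 - 18u^3; subtract.
Step 2: 0 * (u^2 + u + 6) = 0; subtract.
Step 3: 4u * (u^2 + u + 6) = 4u^3 + 4u^2 + 24u; subtract.
Step 4: -4 * (u^2 + u + 6) = -4u^2 - 4u - 24; subtract.
Quotient: -3u^3 + 4u - 4, Remainder: 5u + 5


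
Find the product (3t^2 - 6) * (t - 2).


Distribute each term of the first polynomial:
  (3t^2)(t - 2) = 3t^3 - 6t^2
  (-6)(t - 2) = -6t + 12
Sum: 3t^3 - 6t^2 - 6t + 12


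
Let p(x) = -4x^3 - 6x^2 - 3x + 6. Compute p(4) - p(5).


p(4) = -358
p(5) = -659
p(4) - p(5) = -358 + 659 = 301


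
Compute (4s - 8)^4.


Expand (4s - 8)^4 by repeated multiplication:
  (4s - 8)^2 = 16s^2 - 64s + 64
  (4s - 8)^3 = 64s^3 - 384s^2 + 768s - 512
= 256s^4 - 2048s^3 + 6144s^2 - 8192s + 4096


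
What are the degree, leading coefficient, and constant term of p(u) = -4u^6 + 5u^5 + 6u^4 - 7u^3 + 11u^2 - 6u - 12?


Highest power of u is 6, with coefficient -4. Constant term is -12.
Degree = 6, leading coefficient = -4, constant term = -12


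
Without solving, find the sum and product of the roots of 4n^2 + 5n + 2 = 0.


For an^2+bn+c=0: sum = -b/a, product = c/a.
a=4, b=5, c=2
Sum = -(5)/4 = -5/4
Product = (2)/4 = 1/2


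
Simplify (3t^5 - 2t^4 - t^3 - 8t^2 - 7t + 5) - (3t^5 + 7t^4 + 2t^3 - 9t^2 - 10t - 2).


Distribute the minus sign:
  (3t^5 - 2t^4 - t^3 - 8t^2 - 7t + 5)
- (3t^5 + 7t^4 + 2t^3 - 9t^2 - 10t - 2)
Negate second polynomial: -3t^5 - 7t^4 - 2t^3 + 9t^2 + 10t + 2
Add: -9t^4 - 3t^3 + t^2 + 3t + 7


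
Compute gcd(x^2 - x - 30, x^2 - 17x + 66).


Factor each:
  x^2 - x - 30 = (x - 6)(x + 5)
  x^2 - 17x + 66 = (x - 6)(x - 11)
Common monic factor: x - 6


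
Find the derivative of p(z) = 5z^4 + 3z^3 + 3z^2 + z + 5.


Apply the power rule term by term:
  d/dz(5z^4) = 20z^3
  d/dz(3z^3) = 9z^2
  d/dz(3z^2) = 6z
  d/dz(z) = 1
  d/dz(5) = 0
p'(z) = 20z^3 + 9z^2 + 6z + 1


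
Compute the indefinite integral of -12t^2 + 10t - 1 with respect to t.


Reverse power rule on each term:
  ∫ -12t^2 dt = -4t^3
  ∫ 10t dt = 5t^2
  ∫ -1 dt = -t
F(t) = -4t^3 + 5t^2 - t + C


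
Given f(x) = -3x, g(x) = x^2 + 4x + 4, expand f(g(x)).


Substitute g(x) into f:
f(g(x)) = -3*(x^2 + 4x + 4)
Expand and combine: -3x^2 - 12x - 12


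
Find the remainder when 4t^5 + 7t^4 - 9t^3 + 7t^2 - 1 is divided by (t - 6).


By the Remainder Theorem, the remainder equals p(6):
  4*(6)^5 = 31104
  7*(6)^4 = 9072
  -9*(6)^3 = -1944
  7*(6)^2 = 252
  0*(6)^1 = 0
  constant: -1
Sum: 31104 + 9072 - 1944 + 252 + 0 - 1 = 38483


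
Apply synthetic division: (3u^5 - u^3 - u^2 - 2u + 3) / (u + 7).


Synthetic division with c = -7. Coefficients: 3, 0, -1, -1, -2, 3
Bring down 3.
  3 * -7 = -21; -21 + 0 = -21
  -21 * -7 = 147; 147 - 1 = 146
  146 * -7 = -1022; -1022 - 1 = -1023
  -1023 * -7 = 7161; 7161 - 2 = 7159
  7159 * -7 = -50113; -50113 + 3 = -50110
Quotient: 3u^4 - 21u^3 + 146u^2 - 1023u + 7159, Remainder: -50110


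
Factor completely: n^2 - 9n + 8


Roots satisfy r1 + r2 = -b/a = 9 and r1*r2 = c/a = 8.
So r1 = 1, r2 = 8.
n^2 - 9n + 8 = (n - r1)(n - r2) = (n - 1)(n - 8)


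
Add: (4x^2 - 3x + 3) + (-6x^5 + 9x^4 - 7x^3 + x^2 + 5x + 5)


Align terms by degree and add:
  4x^2 - 3x + 3
  -6x^5 + 9x^4 - 7x^3 + x^2 + 5x + 5
= -6x^5 + 9x^4 - 7x^3 + 5x^2 + 2x + 8


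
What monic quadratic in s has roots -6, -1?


p(s) = (s + 6)(s + 1)
Expand: s^2 + 7s + 6


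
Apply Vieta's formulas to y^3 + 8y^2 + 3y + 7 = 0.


Monic cubic y^3+by^2+cy+d=0: sum=-b, pairwise sum=c, product=-d.
b=8, c=3, d=7
r1+r2+r3 = -8
r1r2+r1r3+r2r3 = 3
r1r2r3 = -7


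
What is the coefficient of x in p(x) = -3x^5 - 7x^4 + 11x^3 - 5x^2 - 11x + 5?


Read off the coefficient of x: -11


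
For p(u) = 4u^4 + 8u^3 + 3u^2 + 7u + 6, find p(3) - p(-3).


p(3) = 594
p(-3) = 120
p(3) - p(-3) = 594 - 120 = 474


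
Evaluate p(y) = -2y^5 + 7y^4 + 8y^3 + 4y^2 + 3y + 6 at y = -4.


Using direct substitution:
  -2 * (-4)^5 = 2048
  7 * (-4)^4 = 1792
  8 * (-4)^3 = -512
  4 * (-4)^2 = 64
  3 * (-4)^1 = -12
  constant: 6
Sum = 2048 + 1792 - 512 + 64 - 12 + 6 = 3386


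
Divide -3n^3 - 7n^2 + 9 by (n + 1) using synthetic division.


Synthetic division with c = -1. Coefficients: -3, -7, 0, 9
Bring down -3.
  -3 * -1 = 3; 3 - 7 = -4
  -4 * -1 = 4; 4 + 0 = 4
  4 * -1 = -4; -4 + 9 = 5
Quotient: -3n^2 - 4n + 4, Remainder: 5


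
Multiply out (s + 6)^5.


Expand (s + 6)^5 by repeated multiplication:
  (s + 6)^2 = s^2 + 12s + 36
  (s + 6)^3 = s^3 + 18s^2 + 108s + 216
  (s + 6)^4 = s^4 + 24s^3 + 216s^2 + 864s + 1296
= s^5 + 30s^4 + 360s^3 + 2160s^2 + 6480s + 7776


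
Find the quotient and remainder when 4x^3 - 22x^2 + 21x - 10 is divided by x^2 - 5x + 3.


(4x^3 - 22x^2 + 21x - 10) / (x^2 - 5x + 3)
Step 1: 4x * (x^2 - 5x + 3) = 4x^3 - 20x^2 + 12x; subtract.
Step 2: -2 * (x^2 - 5x + 3) = -2x^2 + 10x - 6; subtract.
Quotient: 4x - 2, Remainder: -x - 4


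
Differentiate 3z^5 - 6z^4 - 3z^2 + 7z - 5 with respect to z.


Apply the power rule term by term:
  d/dz(3z^5) = 15z^4
  d/dz(-6z^4) = -24z^3
  d/dz(-3z^2) = -6z
  d/dz(7z) = 7
  d/dz(-5) = 0
p'(z) = 15z^4 - 24z^3 - 6z + 7


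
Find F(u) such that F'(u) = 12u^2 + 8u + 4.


Reverse power rule on each term:
  ∫ 12u^2 du = 4u^3
  ∫ 8u du = 4u^2
  ∫ 4 du = 4u
F(u) = 4u^3 + 4u^2 + 4u + C


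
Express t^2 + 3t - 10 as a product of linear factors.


Roots satisfy r1 + r2 = -b/a = -3 and r1*r2 = c/a = -10.
So r1 = -5, r2 = 2.
t^2 + 3t - 10 = (t - r1)(t - r2) = (t + 5)(t - 2)


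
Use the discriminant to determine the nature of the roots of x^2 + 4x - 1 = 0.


D = b^2 - 4ac = (4)^2 - 4(1)(-1) = 16 + 4 = 20
Since D > 0: two distinct irrational roots


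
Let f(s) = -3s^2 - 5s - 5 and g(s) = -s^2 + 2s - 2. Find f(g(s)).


Substitute g(s) into f:
f(g(s)) = -3*(-s^2 + 2s - 2)^2 + (-5)*(-s^2 + 2s - 2) + (-5)
(-s^2 + 2s - 2)^2 = s^4 - 4s^3 + 8s^2 - 8s + 4
Expand and combine: -3s^4 + 12s^3 - 19s^2 + 14s - 7


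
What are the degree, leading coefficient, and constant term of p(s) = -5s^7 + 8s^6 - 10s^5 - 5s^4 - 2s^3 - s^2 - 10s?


Highest power of s is 7, with coefficient -5. Constant term is 0.
Degree = 7, leading coefficient = -5, constant term = 0


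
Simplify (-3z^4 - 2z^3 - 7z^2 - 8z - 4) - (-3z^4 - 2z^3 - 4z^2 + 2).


Distribute the minus sign:
  (-3z^4 - 2z^3 - 7z^2 - 8z - 4)
- (-3z^4 - 2z^3 - 4z^2 + 2)
Negate second polynomial: 3z^4 + 2z^3 + 4z^2 - 2
Add: -3z^2 - 8z - 6


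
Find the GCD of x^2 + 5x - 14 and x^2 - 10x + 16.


Factor each:
  x^2 + 5x - 14 = (x - 2)(x + 7)
  x^2 - 10x + 16 = (x - 2)(x - 8)
Common monic factor: x - 2


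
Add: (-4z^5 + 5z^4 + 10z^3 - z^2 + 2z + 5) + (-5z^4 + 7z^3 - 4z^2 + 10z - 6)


Align terms by degree and add:
  -4z^5 + 5z^4 + 10z^3 - z^2 + 2z + 5
  -5z^4 + 7z^3 - 4z^2 + 10z - 6
= -4z^5 + 17z^3 - 5z^2 + 12z - 1


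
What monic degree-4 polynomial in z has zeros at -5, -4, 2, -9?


p(z) = (z + 5)(z + 4)(z - 2)(z + 9)
Expand: z^4 + 16z^3 + 65z^2 - 22z - 360


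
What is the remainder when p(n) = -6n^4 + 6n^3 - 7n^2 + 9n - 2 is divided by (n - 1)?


By the Remainder Theorem, the remainder equals p(1):
  -6*(1)^4 = -6
  6*(1)^3 = 6
  -7*(1)^2 = -7
  9*(1)^1 = 9
  constant: -2
Sum: -6 + 6 - 7 + 9 - 2 = 0


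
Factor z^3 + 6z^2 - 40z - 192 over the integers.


Try integer roots (divisors of -192). z=-4: p(-4)=0.
Divide out (z + 4): quotient is z^2 + 2z - 48.
Factor the quadratic: (z - 6)(z + 8)
Result: (z + 4)(z - 6)(z + 8)


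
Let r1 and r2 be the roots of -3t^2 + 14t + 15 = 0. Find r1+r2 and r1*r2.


For at^2+bt+c=0: sum = -b/a, product = c/a.
a=-3, b=14, c=15
Sum = -(14)/-3 = 14/3
Product = (15)/-3 = -5


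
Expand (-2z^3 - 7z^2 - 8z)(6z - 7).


Distribute each term of the first polynomial:
  (-2z^3)(6z - 7) = -12z^4 + 14z^3
  (-7z^2)(6z - 7) = -42z^3 + 49z^2
  (-8z)(6z - 7) = -48z^2 + 56z
Sum: -12z^4 - 28z^3 + z^2 + 56z


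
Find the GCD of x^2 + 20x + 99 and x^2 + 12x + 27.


Factor each:
  x^2 + 20x + 99 = (x + 9)(x + 11)
  x^2 + 12x + 27 = (x + 9)(x + 3)
Common monic factor: x + 9


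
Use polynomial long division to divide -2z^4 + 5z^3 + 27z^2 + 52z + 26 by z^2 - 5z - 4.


(-2z^4 + 5z^3 + 27z^2 + 52z + 26) / (z^2 - 5z - 4)
Step 1: -2z^2 * (z^2 - 5z - 4) = -2z^4 + 10z^3 + 8z^2; subtract.
Step 2: -5z * (z^2 - 5z - 4) = -5z^3 + 25z^2 + 20z; subtract.
Step 3: -6 * (z^2 - 5z - 4) = -6z^2 + 30z + 24; subtract.
Quotient: -2z^2 - 5z - 6, Remainder: 2z + 2


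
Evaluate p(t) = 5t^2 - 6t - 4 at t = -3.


Using direct substitution:
  5 * (-3)^2 = 45
  -6 * (-3)^1 = 18
  constant: -4
Sum = 45 + 18 - 4 = 59


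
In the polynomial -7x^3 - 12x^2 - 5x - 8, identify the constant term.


Read off the constant term: -8


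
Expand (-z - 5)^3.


Expand (-z - 5)^3 by repeated multiplication:
  (-z - 5)^2 = z^2 + 10z + 25
= -z^3 - 15z^2 - 75z - 125


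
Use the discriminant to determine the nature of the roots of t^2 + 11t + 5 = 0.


D = b^2 - 4ac = (11)^2 - 4(1)(5) = 121 - 20 = 101
Since D > 0: two distinct irrational roots


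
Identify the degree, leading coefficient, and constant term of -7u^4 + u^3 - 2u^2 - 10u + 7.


Highest power of u is 4, with coefficient -7. Constant term is 7.
Degree = 4, leading coefficient = -7, constant term = 7


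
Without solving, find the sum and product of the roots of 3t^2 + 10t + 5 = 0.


For at^2+bt+c=0: sum = -b/a, product = c/a.
a=3, b=10, c=5
Sum = -(10)/3 = -10/3
Product = (5)/3 = 5/3


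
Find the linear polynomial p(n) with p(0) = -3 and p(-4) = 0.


p(n) = mn + b. Using p(0)=-3, p(-4)=0:
m = (-3)/(0 + 4) = -3/4 = -3/4
b = -3 - m*(0) = -3 = -3
p(n) = -(3/4)n - 3


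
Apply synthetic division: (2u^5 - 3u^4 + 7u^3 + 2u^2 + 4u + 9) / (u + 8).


Synthetic division with c = -8. Coefficients: 2, -3, 7, 2, 4, 9
Bring down 2.
  2 * -8 = -16; -16 - 3 = -19
  -19 * -8 = 152; 152 + 7 = 159
  159 * -8 = -1272; -1272 + 2 = -1270
  -1270 * -8 = 10160; 10160 + 4 = 10164
  10164 * -8 = -81312; -81312 + 9 = -81303
Quotient: 2u^4 - 19u^3 + 159u^2 - 1270u + 10164, Remainder: -81303


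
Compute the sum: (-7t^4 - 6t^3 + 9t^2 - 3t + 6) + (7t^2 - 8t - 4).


Align terms by degree and add:
  -7t^4 - 6t^3 + 9t^2 - 3t + 6
+ 7t^2 - 8t - 4
= -7t^4 - 6t^3 + 16t^2 - 11t + 2


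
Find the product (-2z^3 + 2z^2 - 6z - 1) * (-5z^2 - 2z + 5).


Distribute each term of the first polynomial:
  (-2z^3)(-5z^2 - 2z + 5) = 10z^5 + 4z^4 - 10z^3
  (2z^2)(-5z^2 - 2z + 5) = -10z^4 - 4z^3 + 10z^2
  (-6z)(-5z^2 - 2z + 5) = 30z^3 + 12z^2 - 30z
  (-1)(-5z^2 - 2z + 5) = 5z^2 + 2z - 5
Sum: 10z^5 - 6z^4 + 16z^3 + 27z^2 - 28z - 5


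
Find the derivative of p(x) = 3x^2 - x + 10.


Apply the power rule term by term:
  d/dx(3x^2) = 6x
  d/dx(-x) = -1
  d/dx(10) = 0
p'(x) = 6x - 1


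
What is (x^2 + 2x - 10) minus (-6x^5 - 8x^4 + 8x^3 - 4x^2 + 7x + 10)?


Distribute the minus sign:
  (x^2 + 2x - 10)
- (-6x^5 - 8x^4 + 8x^3 - 4x^2 + 7x + 10)
Negate second polynomial: 6x^5 + 8x^4 - 8x^3 + 4x^2 - 7x - 10
Add: 6x^5 + 8x^4 - 8x^3 + 5x^2 - 5x - 20


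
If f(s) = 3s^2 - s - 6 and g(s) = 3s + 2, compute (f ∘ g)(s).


Substitute g(s) into f:
f(g(s)) = 3*(3s + 2)^2 + (-1)*(3s + 2) + (-6)
(3s + 2)^2 = 9s^2 + 12s + 4
Expand and combine: 27s^2 + 33s + 4


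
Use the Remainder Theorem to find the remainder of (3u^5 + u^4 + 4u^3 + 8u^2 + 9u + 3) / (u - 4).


By the Remainder Theorem, the remainder equals p(4):
  3*(4)^5 = 3072
  1*(4)^4 = 256
  4*(4)^3 = 256
  8*(4)^2 = 128
  9*(4)^1 = 36
  constant: 3
Sum: 3072 + 256 + 256 + 128 + 36 + 3 = 3751


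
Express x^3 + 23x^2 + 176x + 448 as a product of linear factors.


Try integer roots (divisors of 448). x=-7: p(-7)=0.
Divide out (x + 7): quotient is x^2 + 16x + 64.
Factor the quadratic: (x + 8)(x + 8)
Result: (x + 7)(x + 8)(x + 8)


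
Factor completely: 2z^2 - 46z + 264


Roots satisfy r1 + r2 = -b/a = 23 and r1*r2 = c/a = 132.
So r1 = 12, r2 = 11.
2z^2 - 46z + 264 = 2(z - r1)(z - r2) = 2(z - 12)(z - 11)


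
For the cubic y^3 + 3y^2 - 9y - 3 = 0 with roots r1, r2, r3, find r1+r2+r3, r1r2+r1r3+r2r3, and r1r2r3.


Monic cubic y^3+by^2+cy+d=0: sum=-b, pairwise sum=c, product=-d.
b=3, c=-9, d=-3
r1+r2+r3 = -3
r1r2+r1r3+r2r3 = -9
r1r2r3 = 3


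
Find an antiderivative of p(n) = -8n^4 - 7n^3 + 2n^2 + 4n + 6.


Reverse power rule on each term:
  ∫ -8n^4 dn = -(8/5)n^5
  ∫ -7n^3 dn = -(7/4)n^4
  ∫ 2n^2 dn = (2/3)n^3
  ∫ 4n dn = 2n^2
  ∫ 6 dn = 6n
F(n) = -(8/5)n^5 - (7/4)n^4 + (2/3)n^3 + 2n^2 + 6n + C


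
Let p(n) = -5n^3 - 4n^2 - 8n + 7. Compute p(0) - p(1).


p(0) = 7
p(1) = -10
p(0) - p(1) = 7 + 10 = 17


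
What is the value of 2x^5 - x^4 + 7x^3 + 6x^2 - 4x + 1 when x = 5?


Using direct substitution:
  2 * (5)^5 = 6250
  -1 * (5)^4 = -625
  7 * (5)^3 = 875
  6 * (5)^2 = 150
  -4 * (5)^1 = -20
  constant: 1
Sum = 6250 - 625 + 875 + 150 - 20 + 1 = 6631


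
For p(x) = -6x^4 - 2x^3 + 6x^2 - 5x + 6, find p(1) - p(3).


p(1) = -1
p(3) = -495
p(1) - p(3) = -1 + 495 = 494


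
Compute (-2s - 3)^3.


Expand (-2s - 3)^3 by repeated multiplication:
  (-2s - 3)^2 = 4s^2 + 12s + 9
= -8s^3 - 36s^2 - 54s - 27


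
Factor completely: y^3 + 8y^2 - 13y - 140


Try integer roots (divisors of -140). y=4: p(4)=0.
Divide out (y - 4): quotient is y^2 + 12y + 35.
Factor the quadratic: (y + 7)(y + 5)
Result: (y - 4)(y + 7)(y + 5)


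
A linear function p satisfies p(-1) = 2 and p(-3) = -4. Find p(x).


p(x) = mx + b. Using p(-1)=2, p(-3)=-4:
m = (2 + 4)/(-1 + 3) = 6/2 = 3
b = 2 - m*(-1) = 2 + 3 = 5
p(x) = 3x + 5


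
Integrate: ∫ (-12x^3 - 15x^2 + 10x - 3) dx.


Reverse power rule on each term:
  ∫ -12x^3 dx = -3x^4
  ∫ -15x^2 dx = -5x^3
  ∫ 10x dx = 5x^2
  ∫ -3 dx = -3x
F(x) = -3x^4 - 5x^3 + 5x^2 - 3x + C


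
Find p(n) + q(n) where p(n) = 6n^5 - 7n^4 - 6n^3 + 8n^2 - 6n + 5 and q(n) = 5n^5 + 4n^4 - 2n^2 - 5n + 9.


Align terms by degree and add:
  6n^5 - 7n^4 - 6n^3 + 8n^2 - 6n + 5
+ 5n^5 + 4n^4 - 2n^2 - 5n + 9
= 11n^5 - 3n^4 - 6n^3 + 6n^2 - 11n + 14


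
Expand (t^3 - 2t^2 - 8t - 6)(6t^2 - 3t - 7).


Distribute each term of the first polynomial:
  (t^3)(6t^2 - 3t - 7) = 6t^5 - 3t^4 - 7t^3
  (-2t^2)(6t^2 - 3t - 7) = -12t^4 + 6t^3 + 14t^2
  (-8t)(6t^2 - 3t - 7) = -48t^3 + 24t^2 + 56t
  (-6)(6t^2 - 3t - 7) = -36t^2 + 18t + 42
Sum: 6t^5 - 15t^4 - 49t^3 + 2t^2 + 74t + 42


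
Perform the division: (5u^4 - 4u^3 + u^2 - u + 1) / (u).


(5u^4 - 4u^3 + u^2 - u + 1) / (u)
Step 1: 5u^3 * (u) = 5u^4; subtract.
Step 2: -4u^2 * (u) = -4u^3; subtract.
Step 3: u * (u) = u^2; subtract.
Step 4: -1 * (u) = -u; subtract.
Quotient: 5u^3 - 4u^2 + u - 1, Remainder: 1


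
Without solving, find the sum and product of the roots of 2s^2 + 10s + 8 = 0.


For as^2+bs+c=0: sum = -b/a, product = c/a.
a=2, b=10, c=8
Sum = -(10)/2 = -5
Product = (8)/2 = 4


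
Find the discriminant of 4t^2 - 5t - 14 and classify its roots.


D = b^2 - 4ac = (-5)^2 - 4(4)(-14) = 25 + 224 = 249
Since D > 0: two distinct irrational roots
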